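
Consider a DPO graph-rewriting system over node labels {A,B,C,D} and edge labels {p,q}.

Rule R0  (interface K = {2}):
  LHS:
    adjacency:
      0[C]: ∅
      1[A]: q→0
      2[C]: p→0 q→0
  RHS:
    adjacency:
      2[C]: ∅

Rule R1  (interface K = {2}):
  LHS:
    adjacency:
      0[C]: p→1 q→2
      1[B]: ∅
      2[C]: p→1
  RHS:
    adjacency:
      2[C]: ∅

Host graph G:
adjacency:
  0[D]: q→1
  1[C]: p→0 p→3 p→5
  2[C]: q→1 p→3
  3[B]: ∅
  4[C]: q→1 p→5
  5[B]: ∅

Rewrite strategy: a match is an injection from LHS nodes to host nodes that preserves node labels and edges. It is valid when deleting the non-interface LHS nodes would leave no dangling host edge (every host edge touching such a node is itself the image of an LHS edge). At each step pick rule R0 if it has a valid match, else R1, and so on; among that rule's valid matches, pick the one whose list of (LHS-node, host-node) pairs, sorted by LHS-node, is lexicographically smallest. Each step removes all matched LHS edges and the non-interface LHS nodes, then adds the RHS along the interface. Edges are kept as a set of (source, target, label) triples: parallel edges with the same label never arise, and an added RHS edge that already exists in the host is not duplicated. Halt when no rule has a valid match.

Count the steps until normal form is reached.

Answer: 2

Rewrite trace:
start.  V:6 E:8  edges: 0-q->1 1-p->0 1-p->3 1-p->5 2-q->1 2-p->3 4-q->1 4-p->5
1. fire R1 via {0↦2, 1↦3, 2↦1}  →  V:4 E:5  edges: 0-q->1 1-p->0 1-p->5 4-q->1 4-p->5
2. fire R1 via {0↦4, 1↦5, 2↦1}  →  V:2 E:2  edges: 0-q->1 1-p->0
halt: no rule applies after step 2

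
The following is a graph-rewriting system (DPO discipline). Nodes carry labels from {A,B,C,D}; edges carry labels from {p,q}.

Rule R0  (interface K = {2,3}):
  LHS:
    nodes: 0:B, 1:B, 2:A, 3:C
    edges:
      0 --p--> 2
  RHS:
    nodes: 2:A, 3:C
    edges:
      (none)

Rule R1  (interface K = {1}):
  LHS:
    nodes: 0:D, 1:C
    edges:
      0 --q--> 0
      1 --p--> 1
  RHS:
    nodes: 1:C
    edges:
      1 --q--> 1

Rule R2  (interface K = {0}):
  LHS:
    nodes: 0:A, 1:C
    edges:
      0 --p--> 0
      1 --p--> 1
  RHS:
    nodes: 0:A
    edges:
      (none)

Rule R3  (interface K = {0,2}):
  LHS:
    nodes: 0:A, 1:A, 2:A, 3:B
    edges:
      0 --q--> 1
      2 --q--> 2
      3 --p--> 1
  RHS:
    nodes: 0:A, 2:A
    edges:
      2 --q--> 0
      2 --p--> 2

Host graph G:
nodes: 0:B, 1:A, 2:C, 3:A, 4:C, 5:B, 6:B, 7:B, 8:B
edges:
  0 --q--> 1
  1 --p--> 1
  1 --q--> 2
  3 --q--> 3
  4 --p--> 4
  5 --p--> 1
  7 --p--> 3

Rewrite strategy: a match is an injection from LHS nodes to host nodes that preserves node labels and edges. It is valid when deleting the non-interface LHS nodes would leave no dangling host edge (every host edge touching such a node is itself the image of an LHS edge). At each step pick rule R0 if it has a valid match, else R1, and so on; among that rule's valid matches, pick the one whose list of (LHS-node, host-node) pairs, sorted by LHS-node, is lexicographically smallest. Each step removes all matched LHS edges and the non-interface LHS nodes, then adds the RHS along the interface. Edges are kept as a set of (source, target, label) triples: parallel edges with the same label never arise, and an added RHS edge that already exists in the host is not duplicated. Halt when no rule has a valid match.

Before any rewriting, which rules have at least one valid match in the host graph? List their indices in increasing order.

R0: 8 valid matches — {0↦5, 1↦6, 2↦1, 3↦2}, {0↦5, 1↦6, 2↦1, 3↦4}, {0↦5, 1↦8, 2↦1, 3↦2} (+5 more)
R1: no valid match — LHS pattern not found
R2: 1 valid match — {0↦1, 1↦4}
R3: no valid match — LHS pattern not found

Answer: [R0,R2]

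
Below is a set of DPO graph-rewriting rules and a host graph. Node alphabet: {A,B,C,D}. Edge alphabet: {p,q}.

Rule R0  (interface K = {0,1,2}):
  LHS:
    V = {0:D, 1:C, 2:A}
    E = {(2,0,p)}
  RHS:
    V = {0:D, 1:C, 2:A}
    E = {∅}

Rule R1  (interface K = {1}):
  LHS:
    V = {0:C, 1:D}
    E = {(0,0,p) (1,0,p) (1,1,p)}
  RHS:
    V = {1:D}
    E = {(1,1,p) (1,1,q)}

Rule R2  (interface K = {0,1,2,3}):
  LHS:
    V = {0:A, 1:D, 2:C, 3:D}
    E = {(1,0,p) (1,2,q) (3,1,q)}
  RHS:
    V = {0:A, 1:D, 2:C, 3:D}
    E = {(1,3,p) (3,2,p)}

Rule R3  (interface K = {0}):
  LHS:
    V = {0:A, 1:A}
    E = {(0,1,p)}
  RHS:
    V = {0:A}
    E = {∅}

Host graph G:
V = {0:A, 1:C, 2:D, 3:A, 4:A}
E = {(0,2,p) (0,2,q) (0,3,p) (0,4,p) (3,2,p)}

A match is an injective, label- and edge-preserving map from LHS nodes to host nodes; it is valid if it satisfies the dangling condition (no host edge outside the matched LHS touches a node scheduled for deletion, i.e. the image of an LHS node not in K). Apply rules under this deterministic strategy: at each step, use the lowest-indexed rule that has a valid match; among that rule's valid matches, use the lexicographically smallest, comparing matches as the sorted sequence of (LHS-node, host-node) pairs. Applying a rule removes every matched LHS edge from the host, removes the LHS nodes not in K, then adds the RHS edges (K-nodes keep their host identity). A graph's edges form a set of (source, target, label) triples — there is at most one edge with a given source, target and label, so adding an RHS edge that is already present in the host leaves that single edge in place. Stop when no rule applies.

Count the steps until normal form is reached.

Answer: 4

Rewrite trace:
[0] host  ⇒  5 nodes, 5 edges  {0-p->2 0-q->2 0-p->3 0-p->4 3-p->2}
[1] R0 @ {0↦2, 1↦1, 2↦0}  ⇒  5 nodes, 4 edges  {0-q->2 0-p->3 0-p->4 3-p->2}
[2] R0 @ {0↦2, 1↦1, 2↦3}  ⇒  5 nodes, 3 edges  {0-q->2 0-p->3 0-p->4}
[3] R3 @ {0↦0, 1↦3}  ⇒  4 nodes, 2 edges  {0-q->2 0-p->4}
[4] R3 @ {0↦0, 1↦4}  ⇒  3 nodes, 1 edges  {0-q->2}
normal form: no rule applies after step 4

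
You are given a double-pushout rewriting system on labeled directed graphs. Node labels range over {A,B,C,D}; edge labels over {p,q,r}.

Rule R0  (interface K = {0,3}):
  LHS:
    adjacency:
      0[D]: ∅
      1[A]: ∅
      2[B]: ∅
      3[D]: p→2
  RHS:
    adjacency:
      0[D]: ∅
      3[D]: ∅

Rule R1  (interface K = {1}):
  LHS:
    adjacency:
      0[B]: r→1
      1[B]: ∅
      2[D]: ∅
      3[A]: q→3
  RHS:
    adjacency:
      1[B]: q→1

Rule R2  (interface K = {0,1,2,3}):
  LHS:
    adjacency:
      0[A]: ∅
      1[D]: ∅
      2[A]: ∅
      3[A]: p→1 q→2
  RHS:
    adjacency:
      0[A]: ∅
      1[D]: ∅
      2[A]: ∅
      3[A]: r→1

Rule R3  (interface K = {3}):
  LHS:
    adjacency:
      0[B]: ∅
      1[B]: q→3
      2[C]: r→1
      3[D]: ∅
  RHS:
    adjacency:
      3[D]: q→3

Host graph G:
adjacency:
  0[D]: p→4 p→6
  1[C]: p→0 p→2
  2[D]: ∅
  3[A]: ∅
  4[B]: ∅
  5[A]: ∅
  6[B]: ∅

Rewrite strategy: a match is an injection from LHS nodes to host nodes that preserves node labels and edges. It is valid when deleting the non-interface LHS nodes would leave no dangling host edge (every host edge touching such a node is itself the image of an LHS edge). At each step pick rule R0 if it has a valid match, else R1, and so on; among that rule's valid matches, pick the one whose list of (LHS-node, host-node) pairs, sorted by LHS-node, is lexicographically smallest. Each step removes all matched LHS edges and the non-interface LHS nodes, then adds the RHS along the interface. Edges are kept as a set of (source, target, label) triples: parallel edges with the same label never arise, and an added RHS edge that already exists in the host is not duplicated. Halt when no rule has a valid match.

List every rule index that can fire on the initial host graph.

R0: 4 valid matches — {0↦2, 1↦3, 2↦4, 3↦0}, {0↦2, 1↦3, 2↦6, 3↦0}, {0↦2, 1↦5, 2↦4, 3↦0} (+1 more)
R1: no valid match — LHS pattern not found
R2: no valid match — LHS pattern not found
R3: no valid match — LHS pattern not found

Answer: [R0]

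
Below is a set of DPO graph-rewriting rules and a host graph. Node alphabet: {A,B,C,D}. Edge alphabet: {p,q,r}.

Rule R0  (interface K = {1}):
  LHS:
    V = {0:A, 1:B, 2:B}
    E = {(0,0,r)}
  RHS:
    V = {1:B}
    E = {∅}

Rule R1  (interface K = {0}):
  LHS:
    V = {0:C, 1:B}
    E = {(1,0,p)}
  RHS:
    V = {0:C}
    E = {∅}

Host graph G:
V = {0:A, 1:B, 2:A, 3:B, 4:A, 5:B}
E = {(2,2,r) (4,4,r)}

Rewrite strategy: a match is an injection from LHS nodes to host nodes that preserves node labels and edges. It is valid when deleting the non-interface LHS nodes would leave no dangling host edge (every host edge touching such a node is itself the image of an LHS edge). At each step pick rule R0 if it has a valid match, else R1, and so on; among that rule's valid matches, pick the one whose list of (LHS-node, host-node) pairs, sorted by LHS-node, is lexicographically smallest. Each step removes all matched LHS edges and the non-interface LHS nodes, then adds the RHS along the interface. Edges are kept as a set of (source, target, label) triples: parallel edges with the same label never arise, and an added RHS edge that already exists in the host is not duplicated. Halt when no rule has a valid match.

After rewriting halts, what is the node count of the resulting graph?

start.  V:6 E:2  edges: 2-r->2 4-r->4
1. fire R0 via {0↦2, 1↦1, 2↦3}  →  V:4 E:1  edges: 4-r->4
2. fire R0 via {0↦4, 1↦1, 2↦5}  →  V:2 E:0  edges: ∅
final graph: no rule applies after step 2
NF nodes: {0:A, 1:B}

Answer: 2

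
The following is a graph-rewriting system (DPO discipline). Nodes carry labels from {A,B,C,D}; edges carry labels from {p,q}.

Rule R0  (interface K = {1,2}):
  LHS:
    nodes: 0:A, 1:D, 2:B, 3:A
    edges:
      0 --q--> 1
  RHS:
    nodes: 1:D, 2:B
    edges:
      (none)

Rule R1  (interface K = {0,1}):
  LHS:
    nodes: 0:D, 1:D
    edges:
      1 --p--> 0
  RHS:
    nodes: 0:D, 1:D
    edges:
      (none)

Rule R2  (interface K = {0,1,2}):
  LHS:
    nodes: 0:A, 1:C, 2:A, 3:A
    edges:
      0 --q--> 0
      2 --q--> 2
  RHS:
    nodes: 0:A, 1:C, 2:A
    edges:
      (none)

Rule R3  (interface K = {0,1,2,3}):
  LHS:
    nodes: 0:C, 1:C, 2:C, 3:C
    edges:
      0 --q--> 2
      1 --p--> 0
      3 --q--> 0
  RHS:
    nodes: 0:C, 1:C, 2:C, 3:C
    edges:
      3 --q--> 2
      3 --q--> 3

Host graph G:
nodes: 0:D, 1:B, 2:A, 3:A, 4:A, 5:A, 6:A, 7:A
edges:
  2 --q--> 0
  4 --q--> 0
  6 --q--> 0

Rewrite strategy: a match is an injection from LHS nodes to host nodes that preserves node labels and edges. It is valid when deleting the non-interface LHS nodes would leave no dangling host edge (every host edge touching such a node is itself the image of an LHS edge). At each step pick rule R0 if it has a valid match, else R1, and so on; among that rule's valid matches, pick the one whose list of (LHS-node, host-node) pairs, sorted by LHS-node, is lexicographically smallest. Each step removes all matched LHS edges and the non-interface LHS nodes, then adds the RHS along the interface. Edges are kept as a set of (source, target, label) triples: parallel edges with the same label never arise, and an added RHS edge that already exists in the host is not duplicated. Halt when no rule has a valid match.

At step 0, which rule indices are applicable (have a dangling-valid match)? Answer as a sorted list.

Answer: [R0]

Rewrite trace:
R0: 9 valid matches — {0↦2, 1↦0, 2↦1, 3↦3}, {0↦2, 1↦0, 2↦1, 3↦5}, {0↦2, 1↦0, 2↦1, 3↦7} (+6 more)
R1: no valid match — LHS pattern not found
R2: no valid match — LHS pattern not found
R3: no valid match — LHS pattern not found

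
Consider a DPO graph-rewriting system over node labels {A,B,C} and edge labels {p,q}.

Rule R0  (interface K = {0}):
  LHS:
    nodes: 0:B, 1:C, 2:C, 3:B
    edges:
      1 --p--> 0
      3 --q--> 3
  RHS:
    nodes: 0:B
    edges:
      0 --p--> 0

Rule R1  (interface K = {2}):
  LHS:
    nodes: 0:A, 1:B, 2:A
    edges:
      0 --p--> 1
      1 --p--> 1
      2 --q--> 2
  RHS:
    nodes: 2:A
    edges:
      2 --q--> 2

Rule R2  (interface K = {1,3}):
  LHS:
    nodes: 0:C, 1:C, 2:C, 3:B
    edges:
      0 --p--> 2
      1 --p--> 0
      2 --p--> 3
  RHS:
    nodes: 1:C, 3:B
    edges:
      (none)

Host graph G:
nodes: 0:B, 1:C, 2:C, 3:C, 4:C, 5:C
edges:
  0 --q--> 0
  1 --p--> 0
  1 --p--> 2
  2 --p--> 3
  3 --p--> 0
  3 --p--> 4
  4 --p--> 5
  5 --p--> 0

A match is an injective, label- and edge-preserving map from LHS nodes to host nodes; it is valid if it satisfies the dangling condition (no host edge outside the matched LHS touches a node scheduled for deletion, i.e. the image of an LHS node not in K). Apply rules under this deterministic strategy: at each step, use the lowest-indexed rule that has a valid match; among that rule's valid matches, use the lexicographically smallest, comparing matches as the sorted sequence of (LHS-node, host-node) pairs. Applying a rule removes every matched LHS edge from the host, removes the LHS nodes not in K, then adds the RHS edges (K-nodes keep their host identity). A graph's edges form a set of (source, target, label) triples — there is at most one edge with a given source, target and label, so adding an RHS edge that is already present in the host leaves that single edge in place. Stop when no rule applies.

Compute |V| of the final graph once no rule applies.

Answer: 2

Derivation:
initial: |V|=6 |E|=8  E = 0-q->0 1-p->0 1-p->2 2-p->3 3-p->0 3-p->4 4-p->5 5-p->0
step 1: apply R2 at {0↦4, 1↦3, 2↦5, 3↦0}  → |V|=4 |E|=5  E = 0-q->0 1-p->0 1-p->2 2-p->3 3-p->0
step 2: apply R2 at {0↦2, 1↦1, 2↦3, 3↦0}  → |V|=2 |E|=2  E = 0-q->0 1-p->0
normal form: no rule applies after step 2
NF nodes: {0:B, 1:C}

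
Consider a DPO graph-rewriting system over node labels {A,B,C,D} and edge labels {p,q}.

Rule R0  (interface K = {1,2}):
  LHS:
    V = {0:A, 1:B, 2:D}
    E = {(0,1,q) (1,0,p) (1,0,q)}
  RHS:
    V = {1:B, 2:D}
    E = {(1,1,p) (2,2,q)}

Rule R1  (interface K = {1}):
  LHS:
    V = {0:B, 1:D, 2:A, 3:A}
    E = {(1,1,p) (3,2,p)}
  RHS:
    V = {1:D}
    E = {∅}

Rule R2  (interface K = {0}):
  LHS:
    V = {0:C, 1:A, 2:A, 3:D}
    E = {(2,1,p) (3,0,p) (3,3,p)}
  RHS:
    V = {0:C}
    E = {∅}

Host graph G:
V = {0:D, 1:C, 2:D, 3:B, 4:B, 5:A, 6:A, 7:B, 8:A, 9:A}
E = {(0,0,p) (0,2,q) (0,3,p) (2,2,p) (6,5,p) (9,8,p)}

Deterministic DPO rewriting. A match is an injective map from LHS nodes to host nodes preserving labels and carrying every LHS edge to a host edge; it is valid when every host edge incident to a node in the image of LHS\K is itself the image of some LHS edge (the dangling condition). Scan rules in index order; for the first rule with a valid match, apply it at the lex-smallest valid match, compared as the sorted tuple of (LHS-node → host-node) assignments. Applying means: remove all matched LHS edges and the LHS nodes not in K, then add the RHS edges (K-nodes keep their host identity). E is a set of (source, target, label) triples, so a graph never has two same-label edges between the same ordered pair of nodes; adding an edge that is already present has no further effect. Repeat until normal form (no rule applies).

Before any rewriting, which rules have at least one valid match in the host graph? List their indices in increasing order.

R0: no valid match — LHS pattern not found
R1: 8 valid matches — {0↦4, 1↦0, 2↦5, 3↦6}, {0↦4, 1↦0, 2↦8, 3↦9}, {0↦4, 1↦2, 2↦5, 3↦6} (+5 more)
R2: no valid match — LHS pattern not found

Answer: [R1]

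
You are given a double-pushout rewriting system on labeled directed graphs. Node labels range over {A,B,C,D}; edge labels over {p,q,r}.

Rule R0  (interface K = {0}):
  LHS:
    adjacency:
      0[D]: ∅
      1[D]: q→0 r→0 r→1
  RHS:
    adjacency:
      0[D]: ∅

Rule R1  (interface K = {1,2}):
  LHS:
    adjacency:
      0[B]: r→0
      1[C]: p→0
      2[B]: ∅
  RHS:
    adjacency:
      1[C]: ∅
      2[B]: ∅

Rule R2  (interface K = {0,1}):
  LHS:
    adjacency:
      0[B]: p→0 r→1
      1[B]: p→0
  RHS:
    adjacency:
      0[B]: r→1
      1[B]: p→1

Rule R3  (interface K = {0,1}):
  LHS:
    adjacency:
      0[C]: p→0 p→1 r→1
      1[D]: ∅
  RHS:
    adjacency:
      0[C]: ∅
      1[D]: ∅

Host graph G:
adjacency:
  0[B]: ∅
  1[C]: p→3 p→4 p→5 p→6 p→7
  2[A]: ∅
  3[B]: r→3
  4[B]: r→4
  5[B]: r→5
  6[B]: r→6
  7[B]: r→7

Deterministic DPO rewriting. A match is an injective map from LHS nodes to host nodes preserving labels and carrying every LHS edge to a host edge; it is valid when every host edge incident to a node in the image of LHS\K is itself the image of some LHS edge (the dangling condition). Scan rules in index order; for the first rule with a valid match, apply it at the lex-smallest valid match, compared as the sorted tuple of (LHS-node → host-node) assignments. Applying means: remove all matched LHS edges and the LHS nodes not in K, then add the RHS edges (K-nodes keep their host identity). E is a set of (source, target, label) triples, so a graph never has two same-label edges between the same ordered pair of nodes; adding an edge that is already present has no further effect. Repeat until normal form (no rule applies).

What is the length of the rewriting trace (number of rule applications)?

Answer: 5

Derivation:
[0] host  ⇒  8 nodes, 10 edges  {1-p->3 1-p->4 1-p->5 1-p->6 1-p->7 3-r->3 4-r->4 5-r->5 6-r->6 7-r->7}
[1] R1 @ {0↦3, 1↦1, 2↦0}  ⇒  7 nodes, 8 edges  {1-p->4 1-p->5 1-p->6 1-p->7 4-r->4 5-r->5 6-r->6 7-r->7}
[2] R1 @ {0↦4, 1↦1, 2↦0}  ⇒  6 nodes, 6 edges  {1-p->5 1-p->6 1-p->7 5-r->5 6-r->6 7-r->7}
[3] R1 @ {0↦5, 1↦1, 2↦0}  ⇒  5 nodes, 4 edges  {1-p->6 1-p->7 6-r->6 7-r->7}
[4] R1 @ {0↦6, 1↦1, 2↦0}  ⇒  4 nodes, 2 edges  {1-p->7 7-r->7}
[5] R1 @ {0↦7, 1↦1, 2↦0}  ⇒  3 nodes, 0 edges  {∅}
final graph: no rule applies after step 5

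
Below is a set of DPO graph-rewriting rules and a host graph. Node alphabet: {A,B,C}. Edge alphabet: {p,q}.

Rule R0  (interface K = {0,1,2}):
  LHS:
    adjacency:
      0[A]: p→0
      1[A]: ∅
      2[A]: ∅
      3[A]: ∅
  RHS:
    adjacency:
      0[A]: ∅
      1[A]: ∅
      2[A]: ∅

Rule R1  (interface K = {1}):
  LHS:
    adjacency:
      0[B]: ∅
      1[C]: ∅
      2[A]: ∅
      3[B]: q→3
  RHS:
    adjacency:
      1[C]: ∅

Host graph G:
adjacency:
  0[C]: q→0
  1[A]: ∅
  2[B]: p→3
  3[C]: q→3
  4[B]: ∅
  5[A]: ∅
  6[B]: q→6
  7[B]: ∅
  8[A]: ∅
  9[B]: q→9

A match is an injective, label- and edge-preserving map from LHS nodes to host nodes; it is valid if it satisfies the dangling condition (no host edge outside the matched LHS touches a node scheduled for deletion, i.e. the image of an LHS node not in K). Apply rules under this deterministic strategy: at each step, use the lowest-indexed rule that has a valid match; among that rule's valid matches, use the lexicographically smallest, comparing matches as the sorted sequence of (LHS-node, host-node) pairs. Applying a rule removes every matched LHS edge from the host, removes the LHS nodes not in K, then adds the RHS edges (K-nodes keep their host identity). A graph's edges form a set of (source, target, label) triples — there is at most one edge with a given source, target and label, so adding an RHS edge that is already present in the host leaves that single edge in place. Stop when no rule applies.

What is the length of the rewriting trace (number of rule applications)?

Answer: 2

Steps:
start.  V:10 E:5  edges: 0-q->0 2-p->3 3-q->3 6-q->6 9-q->9
1. fire R1 via {0↦4, 1↦0, 2↦1, 3↦6}  →  V:7 E:4  edges: 0-q->0 2-p->3 3-q->3 9-q->9
2. fire R1 via {0↦7, 1↦0, 2↦5, 3↦9}  →  V:4 E:3  edges: 0-q->0 2-p->3 3-q->3
normal form: no rule applies after step 2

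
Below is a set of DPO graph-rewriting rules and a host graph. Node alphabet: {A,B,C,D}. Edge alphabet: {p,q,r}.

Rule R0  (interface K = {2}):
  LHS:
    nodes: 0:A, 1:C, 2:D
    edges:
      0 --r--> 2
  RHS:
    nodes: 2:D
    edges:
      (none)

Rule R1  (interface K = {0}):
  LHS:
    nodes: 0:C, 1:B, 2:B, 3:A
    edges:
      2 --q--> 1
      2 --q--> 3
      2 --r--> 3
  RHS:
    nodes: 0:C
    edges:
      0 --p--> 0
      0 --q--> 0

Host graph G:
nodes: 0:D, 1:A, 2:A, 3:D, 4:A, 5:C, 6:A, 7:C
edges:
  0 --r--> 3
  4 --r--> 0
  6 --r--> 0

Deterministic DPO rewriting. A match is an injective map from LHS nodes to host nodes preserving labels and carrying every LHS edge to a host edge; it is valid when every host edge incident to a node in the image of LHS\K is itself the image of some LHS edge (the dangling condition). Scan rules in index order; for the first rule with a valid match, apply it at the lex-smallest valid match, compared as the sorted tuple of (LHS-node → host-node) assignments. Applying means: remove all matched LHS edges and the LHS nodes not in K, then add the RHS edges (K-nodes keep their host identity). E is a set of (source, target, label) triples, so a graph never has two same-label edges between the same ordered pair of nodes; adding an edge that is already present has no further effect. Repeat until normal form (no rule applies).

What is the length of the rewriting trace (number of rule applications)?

Answer: 2

Steps:
initial: |V|=8 |E|=3  E = 0-r->3 4-r->0 6-r->0
step 1: apply R0 at {0↦4, 1↦5, 2↦0}  → |V|=6 |E|=2  E = 0-r->3 6-r->0
step 2: apply R0 at {0↦6, 1↦7, 2↦0}  → |V|=4 |E|=1  E = 0-r->3
final graph: no rule applies after step 2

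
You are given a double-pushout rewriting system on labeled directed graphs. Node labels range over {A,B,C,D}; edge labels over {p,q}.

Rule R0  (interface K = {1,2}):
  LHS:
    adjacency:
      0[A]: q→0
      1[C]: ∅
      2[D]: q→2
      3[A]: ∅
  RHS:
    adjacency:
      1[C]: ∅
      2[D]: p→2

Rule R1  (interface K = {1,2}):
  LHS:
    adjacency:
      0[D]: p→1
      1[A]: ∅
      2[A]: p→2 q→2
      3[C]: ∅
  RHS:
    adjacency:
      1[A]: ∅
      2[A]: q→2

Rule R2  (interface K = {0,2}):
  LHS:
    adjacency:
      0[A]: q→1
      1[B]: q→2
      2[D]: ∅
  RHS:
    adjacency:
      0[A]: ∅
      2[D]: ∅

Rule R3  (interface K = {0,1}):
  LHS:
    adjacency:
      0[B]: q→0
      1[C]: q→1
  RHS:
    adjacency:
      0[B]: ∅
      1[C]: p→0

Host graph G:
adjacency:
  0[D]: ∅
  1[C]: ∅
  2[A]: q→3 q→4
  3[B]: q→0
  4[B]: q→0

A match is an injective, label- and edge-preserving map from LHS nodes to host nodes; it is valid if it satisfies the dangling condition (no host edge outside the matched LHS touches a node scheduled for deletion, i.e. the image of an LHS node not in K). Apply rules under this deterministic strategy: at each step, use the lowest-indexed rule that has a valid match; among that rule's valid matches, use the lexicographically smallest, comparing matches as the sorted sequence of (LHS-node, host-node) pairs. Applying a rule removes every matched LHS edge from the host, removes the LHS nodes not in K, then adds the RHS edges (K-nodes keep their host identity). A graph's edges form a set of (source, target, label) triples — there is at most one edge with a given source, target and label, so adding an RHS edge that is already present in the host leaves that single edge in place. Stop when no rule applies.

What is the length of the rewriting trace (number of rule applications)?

Answer: 2

Steps:
[0] host  ⇒  5 nodes, 4 edges  {2-q->3 2-q->4 3-q->0 4-q->0}
[1] R2 @ {0↦2, 1↦3, 2↦0}  ⇒  4 nodes, 2 edges  {2-q->4 4-q->0}
[2] R2 @ {0↦2, 1↦4, 2↦0}  ⇒  3 nodes, 0 edges  {∅}
halt: no rule applies after step 2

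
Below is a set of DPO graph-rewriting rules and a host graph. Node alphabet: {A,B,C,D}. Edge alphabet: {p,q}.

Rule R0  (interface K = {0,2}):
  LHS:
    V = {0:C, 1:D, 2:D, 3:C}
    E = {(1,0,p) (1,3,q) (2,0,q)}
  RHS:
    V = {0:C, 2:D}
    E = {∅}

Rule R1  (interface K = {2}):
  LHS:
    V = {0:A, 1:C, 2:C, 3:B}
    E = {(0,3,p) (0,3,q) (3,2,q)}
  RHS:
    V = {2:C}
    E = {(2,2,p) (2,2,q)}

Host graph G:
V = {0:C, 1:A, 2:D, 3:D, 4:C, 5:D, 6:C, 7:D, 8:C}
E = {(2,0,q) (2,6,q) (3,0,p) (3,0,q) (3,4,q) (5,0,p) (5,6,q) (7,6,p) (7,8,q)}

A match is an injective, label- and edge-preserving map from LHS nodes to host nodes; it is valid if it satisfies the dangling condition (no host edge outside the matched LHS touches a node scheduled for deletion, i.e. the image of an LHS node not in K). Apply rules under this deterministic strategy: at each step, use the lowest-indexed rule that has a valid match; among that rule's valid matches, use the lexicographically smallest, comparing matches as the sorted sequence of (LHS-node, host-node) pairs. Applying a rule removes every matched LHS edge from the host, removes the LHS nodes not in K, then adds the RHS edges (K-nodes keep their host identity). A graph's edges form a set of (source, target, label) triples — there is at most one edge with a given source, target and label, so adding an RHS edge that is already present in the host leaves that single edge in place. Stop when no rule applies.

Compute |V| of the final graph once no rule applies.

initial: |V|=9 |E|=9  E = 2-q->0 2-q->6 3-p->0 3-q->0 3-q->4 5-p->0 5-q->6 7-p->6 7-q->8
step 1: apply R0 at {0↦6, 1↦7, 2↦2, 3↦8}  → |V|=7 |E|=6  E = 2-q->0 3-p->0 3-q->0 3-q->4 5-p->0 5-q->6
step 2: apply R0 at {0↦0, 1↦5, 2↦2, 3↦6}  → |V|=5 |E|=3  E = 3-p->0 3-q->0 3-q->4
normal form: no rule applies after step 2
NF nodes: {0:C, 1:A, 2:D, 3:D, 4:C}

Answer: 5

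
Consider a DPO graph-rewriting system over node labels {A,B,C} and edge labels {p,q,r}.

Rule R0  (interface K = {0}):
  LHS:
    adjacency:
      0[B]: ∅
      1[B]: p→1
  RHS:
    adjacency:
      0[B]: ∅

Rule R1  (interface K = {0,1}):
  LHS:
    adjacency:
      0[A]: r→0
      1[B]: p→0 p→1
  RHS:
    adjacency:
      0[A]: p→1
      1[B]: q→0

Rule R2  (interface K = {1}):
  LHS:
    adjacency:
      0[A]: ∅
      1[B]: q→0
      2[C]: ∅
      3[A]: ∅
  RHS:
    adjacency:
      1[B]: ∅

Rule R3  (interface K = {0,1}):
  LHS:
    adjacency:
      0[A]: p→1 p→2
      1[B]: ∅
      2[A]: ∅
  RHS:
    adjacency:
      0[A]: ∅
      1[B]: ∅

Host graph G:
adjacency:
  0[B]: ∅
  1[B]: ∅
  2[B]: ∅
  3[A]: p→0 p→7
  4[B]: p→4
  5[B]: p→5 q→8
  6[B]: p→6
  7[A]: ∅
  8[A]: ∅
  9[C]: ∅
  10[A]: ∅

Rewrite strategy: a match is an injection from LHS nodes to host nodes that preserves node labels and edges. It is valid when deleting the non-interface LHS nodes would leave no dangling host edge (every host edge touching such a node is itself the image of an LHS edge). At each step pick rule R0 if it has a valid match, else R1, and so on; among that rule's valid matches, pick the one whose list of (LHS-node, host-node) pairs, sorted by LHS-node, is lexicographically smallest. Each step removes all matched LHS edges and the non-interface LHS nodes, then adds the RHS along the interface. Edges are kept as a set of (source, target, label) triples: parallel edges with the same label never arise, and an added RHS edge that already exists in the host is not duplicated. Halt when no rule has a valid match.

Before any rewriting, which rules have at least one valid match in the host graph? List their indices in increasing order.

R0: 10 valid matches — {0↦0, 1↦4}, {0↦0, 1↦6}, {0↦1, 1↦4} (+7 more)
R1: no valid match — LHS pattern not found
R2: 1 valid match — {0↦8, 1↦5, 2↦9, 3↦10}
R3: 1 valid match — {0↦3, 1↦0, 2↦7}

Answer: [R0,R2,R3]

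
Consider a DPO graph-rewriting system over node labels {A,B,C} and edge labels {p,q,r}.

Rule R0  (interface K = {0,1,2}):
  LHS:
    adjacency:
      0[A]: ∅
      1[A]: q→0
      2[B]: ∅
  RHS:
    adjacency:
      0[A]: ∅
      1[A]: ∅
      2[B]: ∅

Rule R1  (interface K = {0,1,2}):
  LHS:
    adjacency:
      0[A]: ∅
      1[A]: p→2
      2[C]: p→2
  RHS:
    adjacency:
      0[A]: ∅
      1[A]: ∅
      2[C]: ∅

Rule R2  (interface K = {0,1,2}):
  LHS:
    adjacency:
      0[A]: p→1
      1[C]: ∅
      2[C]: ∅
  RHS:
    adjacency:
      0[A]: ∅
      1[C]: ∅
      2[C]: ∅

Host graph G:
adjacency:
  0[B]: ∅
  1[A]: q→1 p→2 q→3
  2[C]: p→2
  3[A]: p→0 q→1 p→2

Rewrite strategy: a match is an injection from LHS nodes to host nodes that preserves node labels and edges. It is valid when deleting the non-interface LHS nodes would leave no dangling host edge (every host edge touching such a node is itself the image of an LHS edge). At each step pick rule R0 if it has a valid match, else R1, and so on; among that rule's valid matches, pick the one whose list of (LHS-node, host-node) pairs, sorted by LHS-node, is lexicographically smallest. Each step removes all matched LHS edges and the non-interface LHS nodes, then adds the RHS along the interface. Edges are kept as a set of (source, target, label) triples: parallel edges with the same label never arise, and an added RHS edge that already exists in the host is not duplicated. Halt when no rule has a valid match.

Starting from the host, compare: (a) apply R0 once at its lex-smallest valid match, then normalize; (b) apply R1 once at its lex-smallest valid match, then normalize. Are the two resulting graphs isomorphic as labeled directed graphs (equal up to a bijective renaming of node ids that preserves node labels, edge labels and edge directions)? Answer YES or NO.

Answer: YES

Rewrite trace:
branch R0-first: apply at {0↦1, 1↦3, 2↦0} → |E|=6, then 2 more step(s) → NF |V|=4 |E|=3 V={0:B, 1:A, 2:C, 3:A} E=1-q->1 1-p->2 3-p->0
branch R1-first: apply at {0↦1, 1↦3, 2↦2} → |E|=5, then 2 more step(s) → NF |V|=4 |E|=3 V={0:B, 1:A, 2:C, 3:A} E=1-q->1 1-p->2 3-p->0
graphs isomorphic (equal up to label-preserving node renaming)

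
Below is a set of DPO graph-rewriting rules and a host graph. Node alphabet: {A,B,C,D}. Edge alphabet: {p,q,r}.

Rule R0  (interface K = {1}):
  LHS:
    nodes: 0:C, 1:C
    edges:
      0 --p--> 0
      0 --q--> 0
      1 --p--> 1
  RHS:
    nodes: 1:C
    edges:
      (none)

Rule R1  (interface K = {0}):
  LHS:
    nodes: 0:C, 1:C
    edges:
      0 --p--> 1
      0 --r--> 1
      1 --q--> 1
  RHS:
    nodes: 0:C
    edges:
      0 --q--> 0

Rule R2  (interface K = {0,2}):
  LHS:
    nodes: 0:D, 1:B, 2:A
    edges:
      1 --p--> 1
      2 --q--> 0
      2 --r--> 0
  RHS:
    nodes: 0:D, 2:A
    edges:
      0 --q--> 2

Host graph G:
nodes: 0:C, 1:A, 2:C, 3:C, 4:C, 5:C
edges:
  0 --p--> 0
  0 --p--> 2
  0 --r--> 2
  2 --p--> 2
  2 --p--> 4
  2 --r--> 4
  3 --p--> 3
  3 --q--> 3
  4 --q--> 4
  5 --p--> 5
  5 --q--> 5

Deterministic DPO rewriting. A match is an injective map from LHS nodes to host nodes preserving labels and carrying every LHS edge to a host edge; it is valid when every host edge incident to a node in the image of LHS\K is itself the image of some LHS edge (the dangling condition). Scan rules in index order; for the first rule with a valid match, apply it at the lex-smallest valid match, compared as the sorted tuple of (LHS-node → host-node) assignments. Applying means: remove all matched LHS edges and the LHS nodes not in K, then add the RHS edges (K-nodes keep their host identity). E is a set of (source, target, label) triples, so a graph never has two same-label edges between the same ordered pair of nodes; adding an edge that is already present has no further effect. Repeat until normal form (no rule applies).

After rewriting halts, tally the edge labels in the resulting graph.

[0] host  ⇒  6 nodes, 11 edges  {0-p->0 0-p->2 0-r->2 2-p->2 2-p->4 2-r->4 3-p->3 3-q->3 4-q->4 5-p->5 5-q->5}
[1] R0 @ {0↦3, 1↦0}  ⇒  5 nodes, 8 edges  {0-p->2 0-r->2 2-p->2 2-p->4 2-r->4 4-q->4 5-p->5 5-q->5}
[2] R0 @ {0↦5, 1↦2}  ⇒  4 nodes, 5 edges  {0-p->2 0-r->2 2-p->4 2-r->4 4-q->4}
[3] R1 @ {0↦2, 1↦4}  ⇒  3 nodes, 3 edges  {0-p->2 0-r->2 2-q->2}
[4] R1 @ {0↦0, 1↦2}  ⇒  2 nodes, 1 edges  {0-q->0}
halt: no rule applies after step 4
NF edges: [(0, 0, 'q')]

Answer: q:1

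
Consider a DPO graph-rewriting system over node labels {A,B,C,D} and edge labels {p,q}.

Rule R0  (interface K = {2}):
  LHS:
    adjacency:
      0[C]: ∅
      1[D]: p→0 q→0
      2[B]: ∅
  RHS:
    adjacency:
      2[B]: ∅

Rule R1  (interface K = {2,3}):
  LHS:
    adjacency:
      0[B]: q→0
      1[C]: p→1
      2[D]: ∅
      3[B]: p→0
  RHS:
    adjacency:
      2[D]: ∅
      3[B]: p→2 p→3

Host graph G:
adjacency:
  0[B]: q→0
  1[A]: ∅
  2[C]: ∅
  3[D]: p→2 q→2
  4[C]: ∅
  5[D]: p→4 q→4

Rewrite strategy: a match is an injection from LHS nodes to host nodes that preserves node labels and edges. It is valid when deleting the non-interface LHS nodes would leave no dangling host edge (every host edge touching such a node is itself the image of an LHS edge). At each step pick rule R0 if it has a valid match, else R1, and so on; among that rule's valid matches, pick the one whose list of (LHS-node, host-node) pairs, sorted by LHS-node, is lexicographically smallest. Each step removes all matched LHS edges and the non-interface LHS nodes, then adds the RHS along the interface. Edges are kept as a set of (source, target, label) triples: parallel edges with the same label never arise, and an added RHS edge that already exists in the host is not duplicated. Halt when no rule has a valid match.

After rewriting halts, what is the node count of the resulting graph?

start.  V:6 E:5  edges: 0-q->0 3-p->2 3-q->2 5-p->4 5-q->4
1. fire R0 via {0↦2, 1↦3, 2↦0}  →  V:4 E:3  edges: 0-q->0 5-p->4 5-q->4
2. fire R0 via {0↦4, 1↦5, 2↦0}  →  V:2 E:1  edges: 0-q->0
final graph: no rule applies after step 2
NF nodes: {0:B, 1:A}

Answer: 2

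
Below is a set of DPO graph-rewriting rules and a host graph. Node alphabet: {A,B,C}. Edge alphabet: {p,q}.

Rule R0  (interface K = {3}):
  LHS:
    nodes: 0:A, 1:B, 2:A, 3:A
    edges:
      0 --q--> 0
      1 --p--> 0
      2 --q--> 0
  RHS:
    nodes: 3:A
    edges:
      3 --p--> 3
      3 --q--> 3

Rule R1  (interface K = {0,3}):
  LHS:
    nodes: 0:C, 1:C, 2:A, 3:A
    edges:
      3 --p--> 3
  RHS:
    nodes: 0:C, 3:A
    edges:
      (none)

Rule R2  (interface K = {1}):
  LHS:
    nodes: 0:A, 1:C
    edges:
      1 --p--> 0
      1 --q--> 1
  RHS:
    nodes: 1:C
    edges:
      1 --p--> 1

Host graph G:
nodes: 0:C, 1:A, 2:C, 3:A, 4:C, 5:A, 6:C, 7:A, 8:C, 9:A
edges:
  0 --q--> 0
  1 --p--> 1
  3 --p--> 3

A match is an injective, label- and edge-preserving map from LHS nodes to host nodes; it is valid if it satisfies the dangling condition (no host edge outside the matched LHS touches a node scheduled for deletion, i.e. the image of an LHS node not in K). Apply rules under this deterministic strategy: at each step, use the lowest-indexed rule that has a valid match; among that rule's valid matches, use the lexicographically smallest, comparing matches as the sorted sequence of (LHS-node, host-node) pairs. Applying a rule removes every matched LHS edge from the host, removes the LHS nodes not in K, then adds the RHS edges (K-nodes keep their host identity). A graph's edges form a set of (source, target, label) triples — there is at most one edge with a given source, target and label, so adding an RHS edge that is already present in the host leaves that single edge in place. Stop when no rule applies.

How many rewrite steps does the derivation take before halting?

Answer: 2

Derivation:
initial: |V|=10 |E|=3  E = 0-q->0 1-p->1 3-p->3
step 1: apply R1 at {0↦0, 1↦2, 2↦5, 3↦1}  → |V|=8 |E|=2  E = 0-q->0 3-p->3
step 2: apply R1 at {0↦0, 1↦4, 2↦1, 3↦3}  → |V|=6 |E|=1  E = 0-q->0
halt: no rule applies after step 2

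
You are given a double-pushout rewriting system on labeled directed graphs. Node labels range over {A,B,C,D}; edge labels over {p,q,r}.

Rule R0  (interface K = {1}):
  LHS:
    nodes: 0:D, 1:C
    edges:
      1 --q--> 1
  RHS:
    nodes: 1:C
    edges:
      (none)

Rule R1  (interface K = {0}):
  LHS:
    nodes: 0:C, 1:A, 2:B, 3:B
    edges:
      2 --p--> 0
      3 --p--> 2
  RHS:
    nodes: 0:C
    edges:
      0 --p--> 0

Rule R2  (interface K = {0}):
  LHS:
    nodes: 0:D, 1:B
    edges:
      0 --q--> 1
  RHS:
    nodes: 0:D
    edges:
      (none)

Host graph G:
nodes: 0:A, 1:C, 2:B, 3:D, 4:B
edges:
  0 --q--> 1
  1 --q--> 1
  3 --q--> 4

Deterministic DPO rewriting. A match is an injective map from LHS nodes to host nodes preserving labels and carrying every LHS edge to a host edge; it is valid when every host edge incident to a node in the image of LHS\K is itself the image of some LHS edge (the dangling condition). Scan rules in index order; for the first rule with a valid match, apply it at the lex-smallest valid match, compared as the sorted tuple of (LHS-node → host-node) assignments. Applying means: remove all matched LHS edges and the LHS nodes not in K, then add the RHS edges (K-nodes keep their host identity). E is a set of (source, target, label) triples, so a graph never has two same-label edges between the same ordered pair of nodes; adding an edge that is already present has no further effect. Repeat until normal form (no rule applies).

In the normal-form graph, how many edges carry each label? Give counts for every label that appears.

initial: |V|=5 |E|=3  E = 0-q->1 1-q->1 3-q->4
step 1: apply R2 at {0↦3, 1↦4}  → |V|=4 |E|=2  E = 0-q->1 1-q->1
step 2: apply R0 at {0↦3, 1↦1}  → |V|=3 |E|=1  E = 0-q->1
normal form: no rule applies after step 2
NF edges: [(0, 1, 'q')]

Answer: q:1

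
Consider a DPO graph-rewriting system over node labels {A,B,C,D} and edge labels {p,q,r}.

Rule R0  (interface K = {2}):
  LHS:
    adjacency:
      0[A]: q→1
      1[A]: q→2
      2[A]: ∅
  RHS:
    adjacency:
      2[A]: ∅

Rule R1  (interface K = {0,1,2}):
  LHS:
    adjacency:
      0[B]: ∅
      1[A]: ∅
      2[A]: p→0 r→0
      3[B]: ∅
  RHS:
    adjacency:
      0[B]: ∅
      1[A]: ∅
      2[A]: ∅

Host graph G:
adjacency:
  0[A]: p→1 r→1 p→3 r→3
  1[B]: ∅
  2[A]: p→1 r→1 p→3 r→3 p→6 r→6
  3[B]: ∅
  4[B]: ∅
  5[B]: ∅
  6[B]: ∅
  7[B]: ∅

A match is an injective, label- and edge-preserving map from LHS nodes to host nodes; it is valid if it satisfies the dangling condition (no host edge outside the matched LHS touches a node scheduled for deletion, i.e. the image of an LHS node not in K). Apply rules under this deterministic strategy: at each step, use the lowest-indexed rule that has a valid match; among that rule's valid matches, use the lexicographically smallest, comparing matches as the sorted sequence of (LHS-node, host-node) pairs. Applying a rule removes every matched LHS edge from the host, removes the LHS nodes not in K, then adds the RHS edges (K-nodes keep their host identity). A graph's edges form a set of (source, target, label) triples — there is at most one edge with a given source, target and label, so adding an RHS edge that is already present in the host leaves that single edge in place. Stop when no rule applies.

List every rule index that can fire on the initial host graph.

Answer: [R1]

Steps:
R0: no valid match — LHS pattern not found
R1: 15 valid matches — {0↦1, 1↦0, 2↦2, 3↦4}, {0↦1, 1↦0, 2↦2, 3↦5}, {0↦1, 1↦0, 2↦2, 3↦7} (+12 more)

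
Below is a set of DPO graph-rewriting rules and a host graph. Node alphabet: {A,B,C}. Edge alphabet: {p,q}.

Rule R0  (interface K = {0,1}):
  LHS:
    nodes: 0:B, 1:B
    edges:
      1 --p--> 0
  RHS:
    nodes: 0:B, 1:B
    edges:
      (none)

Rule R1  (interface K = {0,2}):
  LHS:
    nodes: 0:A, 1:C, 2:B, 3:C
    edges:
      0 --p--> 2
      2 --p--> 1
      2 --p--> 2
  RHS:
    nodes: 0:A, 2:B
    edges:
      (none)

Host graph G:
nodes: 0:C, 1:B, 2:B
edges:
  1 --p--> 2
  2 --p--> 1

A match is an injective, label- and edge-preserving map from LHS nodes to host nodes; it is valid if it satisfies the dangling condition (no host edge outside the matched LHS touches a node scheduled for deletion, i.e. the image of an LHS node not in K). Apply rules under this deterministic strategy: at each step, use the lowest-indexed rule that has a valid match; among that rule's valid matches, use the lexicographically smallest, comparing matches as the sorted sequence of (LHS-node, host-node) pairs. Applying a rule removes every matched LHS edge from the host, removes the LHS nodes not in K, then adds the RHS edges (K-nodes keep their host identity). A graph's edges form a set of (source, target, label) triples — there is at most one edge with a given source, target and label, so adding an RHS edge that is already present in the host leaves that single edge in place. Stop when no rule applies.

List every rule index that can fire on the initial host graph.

Answer: [R0]

Rewrite trace:
R0: 2 valid matches — {0↦1, 1↦2}, {0↦2, 1↦1}
R1: no valid match — LHS pattern not found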